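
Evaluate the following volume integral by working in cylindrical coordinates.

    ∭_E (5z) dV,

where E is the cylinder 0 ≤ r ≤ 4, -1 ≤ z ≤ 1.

In cylindrical coordinates, x = r cos(θ), y = r sin(θ), z = z, and dV = r dr dθ dz.

The integrand becomes 5z, so

    ∭_E (5z) dV = ∫_{0}^{2π} ∫_{0}^{4} ∫_{-1}^{1} (5z) · r dz dr dθ.

Inner (z): 0.
Middle (r from 0 to 4): 0.
Outer (θ): 0.

Therefore the triple integral equals 0.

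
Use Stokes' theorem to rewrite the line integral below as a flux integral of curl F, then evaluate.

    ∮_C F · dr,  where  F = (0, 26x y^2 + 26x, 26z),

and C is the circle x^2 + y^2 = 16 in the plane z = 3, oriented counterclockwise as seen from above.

Let S be the flat disk x^2 + y^2 ≤ 16 in the plane z = 3, with upward unit normal n̂ = ẑ. By Stokes' theorem,

    ∮_C F · dr = ∬_S (∇ × F) · n̂ dS = ∬_D (curl F)_z dA,

where D is the disk x^2 + y^2 ≤ 16.

Compute the curl of F = (0, 26x y^2 + 26x, 26z):
    (∇ × F)_x = ∂F_z/∂y - ∂F_y/∂z = 0,
    (∇ × F)_y = ∂F_x/∂z - ∂F_z/∂x = 0,
    (∇ × F)_z = ∂F_y/∂x - ∂F_x/∂y = 26y^2 + 26.

On z = 3, (curl F)_z = 26y^2 + 26.

Convert to polar (x = r cos θ, y = r sin θ, dA = r dr dθ); the integrand becomes 26r^2sin(θ)^2 + 26, so

    ∬_D (curl F)_z dA = ∫_0^{2π} ∫_0^{4} (26r^2sin(θ)^2 + 26) · r dr dθ.

Inner (r from 0 to 4): 1664sin(θ)^2 + 208.
Outer (θ from 0 to 2π): 2080π.

Therefore ∮_C F · dr = 2080π.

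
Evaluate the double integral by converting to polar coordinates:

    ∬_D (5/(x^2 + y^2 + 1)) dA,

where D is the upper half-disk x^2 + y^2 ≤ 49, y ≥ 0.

The region D is 0 ≤ r ≤ 7, 0 ≤ θ ≤ π in polar coordinates, where x = r cos(θ), y = r sin(θ), and dA = r dr dθ.

Under the substitution, the integrand becomes 5/(r^2 + 1), so

    ∬_D (5/(x^2 + y^2 + 1)) dA = ∫_{0}^{π} ∫_{0}^{7} (5/(r^2 + 1)) · r dr dθ.

Inner integral (in r): ∫_{0}^{7} (5/(r^2 + 1)) · r dr = 5log(50)/2.

Outer integral (in θ): ∫_{0}^{π} (5log(50)/2) dθ = 5π log(50)/2.

Therefore ∬_D (5/(x^2 + y^2 + 1)) dA = 5π log(50)/2.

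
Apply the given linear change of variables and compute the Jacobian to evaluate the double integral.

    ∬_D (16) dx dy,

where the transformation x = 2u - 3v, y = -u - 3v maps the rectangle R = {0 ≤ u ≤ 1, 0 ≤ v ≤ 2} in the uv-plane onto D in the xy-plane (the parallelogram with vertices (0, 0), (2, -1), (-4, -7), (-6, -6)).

Compute the Jacobian determinant of (x, y) with respect to (u, v):

    ∂(x,y)/∂(u,v) = | 2  -3 | = (2)(-3) - (-3)(-1) = -9.
                   | -1  -3 |

Its absolute value is |J| = 9 (the area scaling factor).

Substituting x = 2u - 3v, y = -u - 3v into the integrand,

    16 → 16,

so the integral becomes

    ∬_R (16) · |J| du dv = ∫_0^1 ∫_0^2 (144) dv du.

Inner (v): 288.
Outer (u): 288.

Therefore ∬_D (16) dx dy = 288.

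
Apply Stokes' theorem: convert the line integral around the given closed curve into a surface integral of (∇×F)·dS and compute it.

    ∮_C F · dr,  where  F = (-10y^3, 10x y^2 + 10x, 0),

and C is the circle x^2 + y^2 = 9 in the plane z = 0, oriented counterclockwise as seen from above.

Let S be the flat disk x^2 + y^2 ≤ 9 in the plane z = 0, with upward unit normal n̂ = ẑ. By Stokes' theorem,

    ∮_C F · dr = ∬_S (∇ × F) · n̂ dS = ∬_D (curl F)_z dA,

where D is the disk x^2 + y^2 ≤ 9.

Compute the curl of F = (-10y^3, 10x y^2 + 10x, 0):
    (∇ × F)_x = ∂F_z/∂y - ∂F_y/∂z = 0,
    (∇ × F)_y = ∂F_x/∂z - ∂F_z/∂x = 0,
    (∇ × F)_z = ∂F_y/∂x - ∂F_x/∂y = 40y^2 + 10.

On z = 0, (curl F)_z = 40y^2 + 10.

Convert to polar (x = r cos θ, y = r sin θ, dA = r dr dθ); the integrand becomes 40r^2sin(θ)^2 + 10, so

    ∬_D (curl F)_z dA = ∫_0^{2π} ∫_0^{3} (40r^2sin(θ)^2 + 10) · r dr dθ.

Inner (r from 0 to 3): 810sin(θ)^2 + 45.
Outer (θ from 0 to 2π): 900π.

Therefore ∮_C F · dr = 900π.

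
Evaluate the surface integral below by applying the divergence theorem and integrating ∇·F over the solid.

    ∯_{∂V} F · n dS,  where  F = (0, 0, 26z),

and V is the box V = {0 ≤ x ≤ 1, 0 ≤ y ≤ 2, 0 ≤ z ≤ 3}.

By the divergence theorem,

    ∯_{∂V} F · n dS = ∭_V (∇ · F) dV.

Compute the divergence:
    ∇ · F = ∂F_x/∂x + ∂F_y/∂y + ∂F_z/∂z = 0 + 0 + 26 = 26.

V is a rectangular box, so dV = dx dy dz with 0 ≤ x ≤ 1, 0 ≤ y ≤ 2, 0 ≤ z ≤ 3.

Integrate (26) over V as an iterated integral:

    ∭_V (∇·F) dV = ∫_0^{1} ∫_0^{2} ∫_0^{3} (26) dz dy dx.

Inner (z from 0 to 3): 78.
Middle (y from 0 to 2): 156.
Outer (x from 0 to 1): 156.

Therefore ∯_{∂V} F · n dS = 156.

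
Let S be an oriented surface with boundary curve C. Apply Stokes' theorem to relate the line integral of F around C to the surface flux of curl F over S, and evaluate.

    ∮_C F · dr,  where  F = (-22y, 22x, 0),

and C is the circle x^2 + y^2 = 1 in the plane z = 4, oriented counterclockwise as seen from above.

Let S be the flat disk x^2 + y^2 ≤ 1 in the plane z = 4, with upward unit normal n̂ = ẑ. By Stokes' theorem,

    ∮_C F · dr = ∬_S (∇ × F) · n̂ dS = ∬_D (curl F)_z dA,

where D is the disk x^2 + y^2 ≤ 1.

Compute the curl of F = (-22y, 22x, 0):
    (∇ × F)_x = ∂F_z/∂y - ∂F_y/∂z = 0,
    (∇ × F)_y = ∂F_x/∂z - ∂F_z/∂x = 0,
    (∇ × F)_z = ∂F_y/∂x - ∂F_x/∂y = 44.

On z = 4, (curl F)_z = 44.

Convert to polar (x = r cos θ, y = r sin θ, dA = r dr dθ); the integrand becomes 44, so

    ∬_D (curl F)_z dA = ∫_0^{2π} ∫_0^{1} (44) · r dr dθ.

Inner (r from 0 to 1): 22.
Outer (θ from 0 to 2π): 44π.

Therefore ∮_C F · dr = 44π.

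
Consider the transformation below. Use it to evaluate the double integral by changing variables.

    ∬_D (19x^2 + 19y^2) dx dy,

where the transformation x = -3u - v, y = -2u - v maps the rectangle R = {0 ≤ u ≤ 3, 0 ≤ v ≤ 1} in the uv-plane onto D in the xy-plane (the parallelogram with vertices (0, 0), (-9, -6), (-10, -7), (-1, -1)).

Compute the Jacobian determinant of (x, y) with respect to (u, v):

    ∂(x,y)/∂(u,v) = | -3  -1 | = (-3)(-1) - (-1)(-2) = 1.
                   | -2  -1 |

Its absolute value is |J| = 1 (the area scaling factor).

Substituting x = -3u - v, y = -2u - v into the integrand,

    19x^2 + 19y^2 → 247u^2 + 190u v + 38v^2,

so the integral becomes

    ∬_R (247u^2 + 190u v + 38v^2) · |J| du dv = ∫_0^3 ∫_0^1 (247u^2 + 190u v + 38v^2) dv du.

Inner (v): 247u^2 + 95u + 38/3.
Outer (u): 5377/2.

Therefore ∬_D (19x^2 + 19y^2) dx dy = 5377/2.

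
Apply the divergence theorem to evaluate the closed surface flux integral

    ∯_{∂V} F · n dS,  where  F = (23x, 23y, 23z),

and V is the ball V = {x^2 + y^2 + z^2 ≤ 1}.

By the divergence theorem,

    ∯_{∂V} F · n dS = ∭_V (∇ · F) dV.

Compute the divergence:
    ∇ · F = ∂F_x/∂x + ∂F_y/∂y + ∂F_z/∂z = 23 + 23 + 23 = 69.

In spherical coordinates, x = ρ sin(φ) cos(θ), y = ρ sin(φ) sin(θ), z = ρ cos(φ), dV = ρ^2 sin(φ) dρ dφ dθ, with 0 ≤ ρ ≤ 1, 0 ≤ φ ≤ π, 0 ≤ θ ≤ 2π.

The integrand, after substitution and multiplying by the volume element, becomes (69) · ρ^2 sin(φ), so

    ∭_V (∇·F) dV = ∫_0^{2π} ∫_0^{π} ∫_0^{1} (69) · ρ^2 sin(φ) dρ dφ dθ.

Inner (ρ from 0 to 1): 23sin(φ).
Middle (φ from 0 to π): 46.
Outer (θ from 0 to 2π): 92π.

Therefore ∯_{∂V} F · n dS = 92π.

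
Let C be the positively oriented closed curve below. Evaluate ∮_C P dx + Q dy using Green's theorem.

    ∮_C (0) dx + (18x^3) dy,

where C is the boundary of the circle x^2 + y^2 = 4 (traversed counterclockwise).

Green's theorem converts the closed line integral into a double integral over the enclosed region D:

    ∮_C P dx + Q dy = ∬_D (∂Q/∂x - ∂P/∂y) dA.

Here P = 0, Q = 18x^3, so

    ∂Q/∂x = 54x^2,    ∂P/∂y = 0,
    ∂Q/∂x - ∂P/∂y = 54x^2.

D is the region x^2 + y^2 ≤ 4. Evaluating the double integral:

In polar coordinates (x = r cos θ, y = r sin θ, dA = r dr dθ) the integrand becomes 54r^2cos(θ)^2, so

    ∬_D (54x^2) dA = ∫_0^{2π} ∫_0^{2} (54r^2cos(θ)^2) · r dr dθ.

Inner (r from 0 to 2): 216cos(θ)^2.
Outer (θ from 0 to 2π): 216π.

Therefore ∮_C P dx + Q dy = 216π.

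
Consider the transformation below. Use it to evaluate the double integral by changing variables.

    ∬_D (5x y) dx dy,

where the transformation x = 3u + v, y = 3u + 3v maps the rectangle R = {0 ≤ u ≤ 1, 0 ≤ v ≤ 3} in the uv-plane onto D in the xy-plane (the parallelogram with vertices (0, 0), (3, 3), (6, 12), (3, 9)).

Compute the Jacobian determinant of (x, y) with respect to (u, v):

    ∂(x,y)/∂(u,v) = | 3  1 | = (3)(3) - (1)(3) = 6.
                   | 3  3 |

Its absolute value is |J| = 6 (the area scaling factor).

Substituting x = 3u + v, y = 3u + 3v into the integrand,

    5x y → 45u^2 + 60u v + 15v^2,

so the integral becomes

    ∬_R (45u^2 + 60u v + 15v^2) · |J| du dv = ∫_0^1 ∫_0^3 (270u^2 + 360u v + 90v^2) dv du.

Inner (v): 810u^2 + 1620u + 810.
Outer (u): 1890.

Therefore ∬_D (5x y) dx dy = 1890.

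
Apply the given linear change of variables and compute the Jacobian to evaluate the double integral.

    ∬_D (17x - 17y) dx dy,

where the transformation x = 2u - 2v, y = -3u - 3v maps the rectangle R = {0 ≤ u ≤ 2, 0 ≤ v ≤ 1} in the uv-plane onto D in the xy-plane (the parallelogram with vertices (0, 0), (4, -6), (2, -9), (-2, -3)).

Compute the Jacobian determinant of (x, y) with respect to (u, v):

    ∂(x,y)/∂(u,v) = | 2  -2 | = (2)(-3) - (-2)(-3) = -12.
                   | -3  -3 |

Its absolute value is |J| = 12 (the area scaling factor).

Substituting x = 2u - 2v, y = -3u - 3v into the integrand,

    17x - 17y → 85u + 17v,

so the integral becomes

    ∬_R (85u + 17v) · |J| du dv = ∫_0^2 ∫_0^1 (1020u + 204v) dv du.

Inner (v): 1020u + 102.
Outer (u): 2244.

Therefore ∬_D (17x - 17y) dx dy = 2244.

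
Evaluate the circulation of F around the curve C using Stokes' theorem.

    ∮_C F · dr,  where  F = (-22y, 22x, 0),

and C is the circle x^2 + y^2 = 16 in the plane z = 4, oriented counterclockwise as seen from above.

Let S be the flat disk x^2 + y^2 ≤ 16 in the plane z = 4, with upward unit normal n̂ = ẑ. By Stokes' theorem,

    ∮_C F · dr = ∬_S (∇ × F) · n̂ dS = ∬_D (curl F)_z dA,

where D is the disk x^2 + y^2 ≤ 16.

Compute the curl of F = (-22y, 22x, 0):
    (∇ × F)_x = ∂F_z/∂y - ∂F_y/∂z = 0,
    (∇ × F)_y = ∂F_x/∂z - ∂F_z/∂x = 0,
    (∇ × F)_z = ∂F_y/∂x - ∂F_x/∂y = 44.

On z = 4, (curl F)_z = 44.

Convert to polar (x = r cos θ, y = r sin θ, dA = r dr dθ); the integrand becomes 44, so

    ∬_D (curl F)_z dA = ∫_0^{2π} ∫_0^{4} (44) · r dr dθ.

Inner (r from 0 to 4): 352.
Outer (θ from 0 to 2π): 704π.

Therefore ∮_C F · dr = 704π.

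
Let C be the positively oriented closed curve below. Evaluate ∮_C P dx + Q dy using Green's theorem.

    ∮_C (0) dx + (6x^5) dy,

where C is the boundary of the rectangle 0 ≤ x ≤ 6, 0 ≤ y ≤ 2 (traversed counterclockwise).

Green's theorem converts the closed line integral into a double integral over the enclosed region D:

    ∮_C P dx + Q dy = ∬_D (∂Q/∂x - ∂P/∂y) dA.

Here P = 0, Q = 6x^5, so

    ∂Q/∂x = 30x^4,    ∂P/∂y = 0,
    ∂Q/∂x - ∂P/∂y = 30x^4.

D is the region 0 ≤ x ≤ 6, 0 ≤ y ≤ 2. Evaluating the double integral:

    ∬_D (30x^4) dA = ∫_0^{6} ∫_0^{2} (30x^4) dy dx.

Inner (y from 0 to 2): 60x^4.
Outer (x from 0 to 6): 93312.

Therefore ∮_C P dx + Q dy = 93312.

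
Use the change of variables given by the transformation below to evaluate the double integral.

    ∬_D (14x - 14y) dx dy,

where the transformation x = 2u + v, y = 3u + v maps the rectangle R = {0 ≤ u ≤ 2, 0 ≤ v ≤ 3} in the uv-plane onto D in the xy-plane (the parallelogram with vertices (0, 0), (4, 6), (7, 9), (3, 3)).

Compute the Jacobian determinant of (x, y) with respect to (u, v):

    ∂(x,y)/∂(u,v) = | 2  1 | = (2)(1) - (1)(3) = -1.
                   | 3  1 |

Its absolute value is |J| = 1 (the area scaling factor).

Substituting x = 2u + v, y = 3u + v into the integrand,

    14x - 14y → -14u,

so the integral becomes

    ∬_R (-14u) · |J| du dv = ∫_0^2 ∫_0^3 (-14u) dv du.

Inner (v): -42u.
Outer (u): -84.

Therefore ∬_D (14x - 14y) dx dy = -84.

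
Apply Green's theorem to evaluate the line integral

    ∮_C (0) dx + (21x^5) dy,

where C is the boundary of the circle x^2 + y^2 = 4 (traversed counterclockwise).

Green's theorem converts the closed line integral into a double integral over the enclosed region D:

    ∮_C P dx + Q dy = ∬_D (∂Q/∂x - ∂P/∂y) dA.

Here P = 0, Q = 21x^5, so

    ∂Q/∂x = 105x^4,    ∂P/∂y = 0,
    ∂Q/∂x - ∂P/∂y = 105x^4.

D is the region x^2 + y^2 ≤ 4. Evaluating the double integral:

In polar coordinates (x = r cos θ, y = r sin θ, dA = r dr dθ) the integrand becomes 105r^4cos(θ)^4, so

    ∬_D (105x^4) dA = ∫_0^{2π} ∫_0^{2} (105r^4cos(θ)^4) · r dr dθ.

Inner (r from 0 to 2): 1120cos(θ)^4.
Outer (θ from 0 to 2π): 840π.

Therefore ∮_C P dx + Q dy = 840π.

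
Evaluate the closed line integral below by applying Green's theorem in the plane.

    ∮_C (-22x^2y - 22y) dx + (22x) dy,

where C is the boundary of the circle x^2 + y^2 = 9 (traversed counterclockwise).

Green's theorem converts the closed line integral into a double integral over the enclosed region D:

    ∮_C P dx + Q dy = ∬_D (∂Q/∂x - ∂P/∂y) dA.

Here P = -22x^2y - 22y, Q = 22x, so

    ∂Q/∂x = 22,    ∂P/∂y = -22x^2 - 22,
    ∂Q/∂x - ∂P/∂y = 22x^2 + 44.

D is the region x^2 + y^2 ≤ 9. Evaluating the double integral:

In polar coordinates (x = r cos θ, y = r sin θ, dA = r dr dθ) the integrand becomes 22r^2cos(θ)^2 + 44, so

    ∬_D (22x^2 + 44) dA = ∫_0^{2π} ∫_0^{3} (22r^2cos(θ)^2 + 44) · r dr dθ.

Inner (r from 0 to 3): 891cos(θ)^2/2 + 198.
Outer (θ from 0 to 2π): 1683π/2.

Therefore ∮_C P dx + Q dy = 1683π/2.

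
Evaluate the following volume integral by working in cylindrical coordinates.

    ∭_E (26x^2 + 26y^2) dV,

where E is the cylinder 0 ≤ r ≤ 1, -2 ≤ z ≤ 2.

In cylindrical coordinates, x = r cos(θ), y = r sin(θ), z = z, and dV = r dr dθ dz.

The integrand becomes 26r^2, so

    ∭_E (26x^2 + 26y^2) dV = ∫_{0}^{2π} ∫_{0}^{1} ∫_{-2}^{2} (26r^2) · r dz dr dθ.

Inner (z): 104r^3.
Middle (r from 0 to 1): 26.
Outer (θ): 52π.

Therefore the triple integral equals 52π.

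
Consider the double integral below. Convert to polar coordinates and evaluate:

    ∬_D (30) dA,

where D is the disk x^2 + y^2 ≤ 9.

The region D is 0 ≤ r ≤ 3, 0 ≤ θ ≤ 2π in polar coordinates, where x = r cos(θ), y = r sin(θ), and dA = r dr dθ.

Under the substitution, the integrand becomes 30, so

    ∬_D (30) dA = ∫_{0}^{2π} ∫_{0}^{3} (30) · r dr dθ.

Inner integral (in r): ∫_{0}^{3} (30) · r dr = 135.

Outer integral (in θ): ∫_{0}^{2π} (135) dθ = 270π.

Therefore ∬_D (30) dA = 270π.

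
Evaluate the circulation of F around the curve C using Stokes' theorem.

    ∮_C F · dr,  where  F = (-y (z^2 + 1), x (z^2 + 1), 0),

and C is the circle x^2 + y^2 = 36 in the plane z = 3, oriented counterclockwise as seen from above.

Let S be the flat disk x^2 + y^2 ≤ 36 in the plane z = 3, with upward unit normal n̂ = ẑ. By Stokes' theorem,

    ∮_C F · dr = ∬_S (∇ × F) · n̂ dS = ∬_D (curl F)_z dA,

where D is the disk x^2 + y^2 ≤ 36.

Compute the curl of F = (-y (z^2 + 1), x (z^2 + 1), 0):
    (∇ × F)_x = ∂F_z/∂y - ∂F_y/∂z = -2x z,
    (∇ × F)_y = ∂F_x/∂z - ∂F_z/∂x = -2y z,
    (∇ × F)_z = ∂F_y/∂x - ∂F_x/∂y = 2z^2 + 2.

On z = 3, (curl F)_z = 20.

Convert to polar (x = r cos θ, y = r sin θ, dA = r dr dθ); the integrand becomes 20, so

    ∬_D (curl F)_z dA = ∫_0^{2π} ∫_0^{6} (20) · r dr dθ.

Inner (r from 0 to 6): 360.
Outer (θ from 0 to 2π): 720π.

Therefore ∮_C F · dr = 720π.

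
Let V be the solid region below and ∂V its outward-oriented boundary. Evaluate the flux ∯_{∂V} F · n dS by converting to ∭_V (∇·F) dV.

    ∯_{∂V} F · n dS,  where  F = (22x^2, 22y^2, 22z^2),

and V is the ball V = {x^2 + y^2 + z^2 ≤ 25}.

By the divergence theorem,

    ∯_{∂V} F · n dS = ∭_V (∇ · F) dV.

Compute the divergence:
    ∇ · F = ∂F_x/∂x + ∂F_y/∂y + ∂F_z/∂z = 44x + 44y + 44z.

In spherical coordinates, x = ρ sin(φ) cos(θ), y = ρ sin(φ) sin(θ), z = ρ cos(φ), dV = ρ^2 sin(φ) dρ dφ dθ, with 0 ≤ ρ ≤ 5, 0 ≤ φ ≤ π, 0 ≤ θ ≤ 2π.

The integrand, after substitution and multiplying by the volume element, becomes (44ρ (sqrt(2)sin(φ)sin(θ + π/4) + cos(φ))) · ρ^2 sin(φ), so

    ∭_V (∇·F) dV = ∫_0^{2π} ∫_0^{π} ∫_0^{5} (44ρ (sqrt(2)sin(φ)sin(θ + π/4) + cos(φ))) · ρ^2 sin(φ) dρ dφ dθ.

Inner (ρ from 0 to 5): 6875(sqrt(2)sin(φ)sin(θ + π/4) + cos(φ))sin(φ).
Middle (φ from 0 to π): 6875sqrt(2)π sin(θ + π/4)/2.
Outer (θ from 0 to 2π): 0.

Therefore ∯_{∂V} F · n dS = 0.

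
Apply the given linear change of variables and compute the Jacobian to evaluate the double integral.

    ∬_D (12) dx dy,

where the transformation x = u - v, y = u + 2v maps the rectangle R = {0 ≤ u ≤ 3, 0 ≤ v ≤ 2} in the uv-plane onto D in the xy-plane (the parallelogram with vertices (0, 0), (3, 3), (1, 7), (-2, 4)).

Compute the Jacobian determinant of (x, y) with respect to (u, v):

    ∂(x,y)/∂(u,v) = | 1  -1 | = (1)(2) - (-1)(1) = 3.
                   | 1  2 |

Its absolute value is |J| = 3 (the area scaling factor).

Substituting x = u - v, y = u + 2v into the integrand,

    12 → 12,

so the integral becomes

    ∬_R (12) · |J| du dv = ∫_0^3 ∫_0^2 (36) dv du.

Inner (v): 72.
Outer (u): 216.

Therefore ∬_D (12) dx dy = 216.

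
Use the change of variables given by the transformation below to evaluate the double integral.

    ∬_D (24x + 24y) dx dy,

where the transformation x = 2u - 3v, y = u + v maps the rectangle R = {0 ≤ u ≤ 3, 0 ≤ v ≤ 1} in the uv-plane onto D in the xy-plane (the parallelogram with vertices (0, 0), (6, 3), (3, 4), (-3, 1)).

Compute the Jacobian determinant of (x, y) with respect to (u, v):

    ∂(x,y)/∂(u,v) = | 2  -3 | = (2)(1) - (-3)(1) = 5.
                   | 1  1 |

Its absolute value is |J| = 5 (the area scaling factor).

Substituting x = 2u - 3v, y = u + v into the integrand,

    24x + 24y → 72u - 48v,

so the integral becomes

    ∬_R (72u - 48v) · |J| du dv = ∫_0^3 ∫_0^1 (360u - 240v) dv du.

Inner (v): 360u - 120.
Outer (u): 1260.

Therefore ∬_D (24x + 24y) dx dy = 1260.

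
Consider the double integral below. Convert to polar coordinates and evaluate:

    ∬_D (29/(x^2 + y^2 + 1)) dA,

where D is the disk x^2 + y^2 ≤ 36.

The region D is 0 ≤ r ≤ 6, 0 ≤ θ ≤ 2π in polar coordinates, where x = r cos(θ), y = r sin(θ), and dA = r dr dθ.

Under the substitution, the integrand becomes 29/(r^2 + 1), so

    ∬_D (29/(x^2 + y^2 + 1)) dA = ∫_{0}^{2π} ∫_{0}^{6} (29/(r^2 + 1)) · r dr dθ.

Inner integral (in r): ∫_{0}^{6} (29/(r^2 + 1)) · r dr = 29log(37)/2.

Outer integral (in θ): ∫_{0}^{2π} (29log(37)/2) dθ = 29π log(37).

Therefore ∬_D (29/(x^2 + y^2 + 1)) dA = 29π log(37).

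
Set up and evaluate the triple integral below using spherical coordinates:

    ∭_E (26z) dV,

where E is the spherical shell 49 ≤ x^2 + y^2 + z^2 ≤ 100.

In spherical coordinates, x = ρ sin(φ) cos(θ), y = ρ sin(φ) sin(θ), z = ρ cos(φ), and dV = ρ^2 sin(φ) dρ dφ dθ.

The integrand becomes 26ρ cos(φ), so

    ∭_E (26z) dV = ∫_{0}^{2π} ∫_{0}^{π} ∫_{7}^{10} (26ρ cos(φ)) · ρ^2 sin(φ) dρ dφ dθ.

Inner (ρ): 98787sin(2φ)/4.
Middle (φ): 0.
Outer (θ): 0.

Therefore the triple integral equals 0.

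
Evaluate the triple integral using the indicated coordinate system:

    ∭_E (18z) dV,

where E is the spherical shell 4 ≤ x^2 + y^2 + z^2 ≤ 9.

In spherical coordinates, x = ρ sin(φ) cos(θ), y = ρ sin(φ) sin(θ), z = ρ cos(φ), and dV = ρ^2 sin(φ) dρ dφ dθ.

The integrand becomes 18ρ cos(φ), so

    ∭_E (18z) dV = ∫_{0}^{2π} ∫_{0}^{π} ∫_{2}^{3} (18ρ cos(φ)) · ρ^2 sin(φ) dρ dφ dθ.

Inner (ρ): 585sin(2φ)/4.
Middle (φ): 0.
Outer (θ): 0.

Therefore the triple integral equals 0.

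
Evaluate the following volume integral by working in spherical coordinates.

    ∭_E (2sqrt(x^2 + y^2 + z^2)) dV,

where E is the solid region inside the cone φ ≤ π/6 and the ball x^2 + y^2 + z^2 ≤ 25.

In spherical coordinates, x = ρ sin(φ) cos(θ), y = ρ sin(φ) sin(θ), z = ρ cos(φ), and dV = ρ^2 sin(φ) dρ dφ dθ.

The integrand becomes 2ρ, so

    ∭_E (2sqrt(x^2 + y^2 + z^2)) dV = ∫_{0}^{2π} ∫_{0}^{π/6} ∫_{0}^{5} (2ρ) · ρ^2 sin(φ) dρ dφ dθ.

Inner (ρ): 625sin(φ)/2.
Middle (φ): 625/2 - 625sqrt(3)/4.
Outer (θ): 625π (2 - sqrt(3))/2.

Therefore the triple integral equals 625π (2 - sqrt(3))/2.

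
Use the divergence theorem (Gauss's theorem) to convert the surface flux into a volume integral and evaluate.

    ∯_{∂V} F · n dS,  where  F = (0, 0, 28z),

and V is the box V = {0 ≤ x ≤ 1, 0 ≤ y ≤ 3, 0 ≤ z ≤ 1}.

By the divergence theorem,

    ∯_{∂V} F · n dS = ∭_V (∇ · F) dV.

Compute the divergence:
    ∇ · F = ∂F_x/∂x + ∂F_y/∂y + ∂F_z/∂z = 0 + 0 + 28 = 28.

V is a rectangular box, so dV = dx dy dz with 0 ≤ x ≤ 1, 0 ≤ y ≤ 3, 0 ≤ z ≤ 1.

Integrate (28) over V as an iterated integral:

    ∭_V (∇·F) dV = ∫_0^{1} ∫_0^{3} ∫_0^{1} (28) dz dy dx.

Inner (z from 0 to 1): 28.
Middle (y from 0 to 3): 84.
Outer (x from 0 to 1): 84.

Therefore ∯_{∂V} F · n dS = 84.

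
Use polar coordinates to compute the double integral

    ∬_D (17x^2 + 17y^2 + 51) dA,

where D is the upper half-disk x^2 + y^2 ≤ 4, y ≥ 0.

The region D is 0 ≤ r ≤ 2, 0 ≤ θ ≤ π in polar coordinates, where x = r cos(θ), y = r sin(θ), and dA = r dr dθ.

Under the substitution, the integrand becomes 17r^2 + 51, so

    ∬_D (17x^2 + 17y^2 + 51) dA = ∫_{0}^{π} ∫_{0}^{2} (17r^2 + 51) · r dr dθ.

Inner integral (in r): ∫_{0}^{2} (17r^2 + 51) · r dr = 170.

Outer integral (in θ): ∫_{0}^{π} (170) dθ = 170π.

Therefore ∬_D (17x^2 + 17y^2 + 51) dA = 170π.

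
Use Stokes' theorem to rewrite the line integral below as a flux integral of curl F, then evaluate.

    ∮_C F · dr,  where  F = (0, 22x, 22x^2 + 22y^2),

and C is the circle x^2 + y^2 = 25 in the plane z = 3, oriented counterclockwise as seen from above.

Let S be the flat disk x^2 + y^2 ≤ 25 in the plane z = 3, with upward unit normal n̂ = ẑ. By Stokes' theorem,

    ∮_C F · dr = ∬_S (∇ × F) · n̂ dS = ∬_D (curl F)_z dA,

where D is the disk x^2 + y^2 ≤ 25.

Compute the curl of F = (0, 22x, 22x^2 + 22y^2):
    (∇ × F)_x = ∂F_z/∂y - ∂F_y/∂z = 44y,
    (∇ × F)_y = ∂F_x/∂z - ∂F_z/∂x = -44x,
    (∇ × F)_z = ∂F_y/∂x - ∂F_x/∂y = 22.

On z = 3, (curl F)_z = 22.

Convert to polar (x = r cos θ, y = r sin θ, dA = r dr dθ); the integrand becomes 22, so

    ∬_D (curl F)_z dA = ∫_0^{2π} ∫_0^{5} (22) · r dr dθ.

Inner (r from 0 to 5): 275.
Outer (θ from 0 to 2π): 550π.

Therefore ∮_C F · dr = 550π.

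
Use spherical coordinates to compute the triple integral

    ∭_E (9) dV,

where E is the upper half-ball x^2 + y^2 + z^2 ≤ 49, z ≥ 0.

In spherical coordinates, x = ρ sin(φ) cos(θ), y = ρ sin(φ) sin(θ), z = ρ cos(φ), and dV = ρ^2 sin(φ) dρ dφ dθ.

The integrand becomes 9, so

    ∭_E (9) dV = ∫_{0}^{2π} ∫_{0}^{π/2} ∫_{0}^{7} (9) · ρ^2 sin(φ) dρ dφ dθ.

Inner (ρ): 1029sin(φ).
Middle (φ): 1029.
Outer (θ): 2058π.

Therefore the triple integral equals 2058π.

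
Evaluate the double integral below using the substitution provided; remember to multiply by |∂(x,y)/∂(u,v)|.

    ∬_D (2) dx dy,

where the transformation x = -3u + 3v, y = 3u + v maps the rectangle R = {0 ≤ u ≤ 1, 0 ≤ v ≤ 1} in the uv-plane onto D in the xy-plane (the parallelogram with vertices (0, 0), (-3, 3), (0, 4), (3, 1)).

Compute the Jacobian determinant of (x, y) with respect to (u, v):

    ∂(x,y)/∂(u,v) = | -3  3 | = (-3)(1) - (3)(3) = -12.
                   | 3  1 |

Its absolute value is |J| = 12 (the area scaling factor).

Substituting x = -3u + 3v, y = 3u + v into the integrand,

    2 → 2,

so the integral becomes

    ∬_R (2) · |J| du dv = ∫_0^1 ∫_0^1 (24) dv du.

Inner (v): 24.
Outer (u): 24.

Therefore ∬_D (2) dx dy = 24.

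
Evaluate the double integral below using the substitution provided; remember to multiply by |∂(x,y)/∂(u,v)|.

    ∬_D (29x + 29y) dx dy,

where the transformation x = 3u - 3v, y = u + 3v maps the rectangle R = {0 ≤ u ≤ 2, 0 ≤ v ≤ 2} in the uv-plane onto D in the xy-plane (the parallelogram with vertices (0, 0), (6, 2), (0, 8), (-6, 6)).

Compute the Jacobian determinant of (x, y) with respect to (u, v):

    ∂(x,y)/∂(u,v) = | 3  -3 | = (3)(3) - (-3)(1) = 12.
                   | 1  3 |

Its absolute value is |J| = 12 (the area scaling factor).

Substituting x = 3u - 3v, y = u + 3v into the integrand,

    29x + 29y → 116u,

so the integral becomes

    ∬_R (116u) · |J| du dv = ∫_0^2 ∫_0^2 (1392u) dv du.

Inner (v): 2784u.
Outer (u): 5568.

Therefore ∬_D (29x + 29y) dx dy = 5568.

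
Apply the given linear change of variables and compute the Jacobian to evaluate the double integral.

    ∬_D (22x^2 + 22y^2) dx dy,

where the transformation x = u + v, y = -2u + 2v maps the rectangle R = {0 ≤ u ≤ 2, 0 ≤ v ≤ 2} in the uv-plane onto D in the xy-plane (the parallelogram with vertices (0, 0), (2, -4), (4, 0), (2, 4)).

Compute the Jacobian determinant of (x, y) with respect to (u, v):

    ∂(x,y)/∂(u,v) = | 1  1 | = (1)(2) - (1)(-2) = 4.
                   | -2  2 |

Its absolute value is |J| = 4 (the area scaling factor).

Substituting x = u + v, y = -2u + 2v into the integrand,

    22x^2 + 22y^2 → 110u^2 - 132u v + 110v^2,

so the integral becomes

    ∬_R (110u^2 - 132u v + 110v^2) · |J| du dv = ∫_0^2 ∫_0^2 (440u^2 - 528u v + 440v^2) dv du.

Inner (v): 880u^2 - 1056u + 3520/3.
Outer (u): 7744/3.

Therefore ∬_D (22x^2 + 22y^2) dx dy = 7744/3.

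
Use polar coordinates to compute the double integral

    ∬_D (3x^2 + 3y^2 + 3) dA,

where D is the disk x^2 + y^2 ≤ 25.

The region D is 0 ≤ r ≤ 5, 0 ≤ θ ≤ 2π in polar coordinates, where x = r cos(θ), y = r sin(θ), and dA = r dr dθ.

Under the substitution, the integrand becomes 3r^2 + 3, so

    ∬_D (3x^2 + 3y^2 + 3) dA = ∫_{0}^{2π} ∫_{0}^{5} (3r^2 + 3) · r dr dθ.

Inner integral (in r): ∫_{0}^{5} (3r^2 + 3) · r dr = 2025/4.

Outer integral (in θ): ∫_{0}^{2π} (2025/4) dθ = 2025π/2.

Therefore ∬_D (3x^2 + 3y^2 + 3) dA = 2025π/2.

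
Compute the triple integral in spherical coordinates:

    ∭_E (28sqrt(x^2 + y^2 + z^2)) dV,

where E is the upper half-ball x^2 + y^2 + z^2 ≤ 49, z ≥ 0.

In spherical coordinates, x = ρ sin(φ) cos(θ), y = ρ sin(φ) sin(θ), z = ρ cos(φ), and dV = ρ^2 sin(φ) dρ dφ dθ.

The integrand becomes 28ρ, so

    ∭_E (28sqrt(x^2 + y^2 + z^2)) dV = ∫_{0}^{2π} ∫_{0}^{π/2} ∫_{0}^{7} (28ρ) · ρ^2 sin(φ) dρ dφ dθ.

Inner (ρ): 16807sin(φ).
Middle (φ): 16807.
Outer (θ): 33614π.

Therefore the triple integral equals 33614π.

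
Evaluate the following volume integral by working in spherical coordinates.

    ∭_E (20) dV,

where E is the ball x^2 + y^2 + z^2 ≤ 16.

In spherical coordinates, x = ρ sin(φ) cos(θ), y = ρ sin(φ) sin(θ), z = ρ cos(φ), and dV = ρ^2 sin(φ) dρ dφ dθ.

The integrand becomes 20, so

    ∭_E (20) dV = ∫_{0}^{2π} ∫_{0}^{π} ∫_{0}^{4} (20) · ρ^2 sin(φ) dρ dφ dθ.

Inner (ρ): 1280sin(φ)/3.
Middle (φ): 2560/3.
Outer (θ): 5120π/3.

Therefore the triple integral equals 5120π/3.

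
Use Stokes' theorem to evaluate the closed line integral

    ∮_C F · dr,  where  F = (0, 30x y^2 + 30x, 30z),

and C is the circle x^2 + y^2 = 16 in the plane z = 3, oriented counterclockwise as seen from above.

Let S be the flat disk x^2 + y^2 ≤ 16 in the plane z = 3, with upward unit normal n̂ = ẑ. By Stokes' theorem,

    ∮_C F · dr = ∬_S (∇ × F) · n̂ dS = ∬_D (curl F)_z dA,

where D is the disk x^2 + y^2 ≤ 16.

Compute the curl of F = (0, 30x y^2 + 30x, 30z):
    (∇ × F)_x = ∂F_z/∂y - ∂F_y/∂z = 0,
    (∇ × F)_y = ∂F_x/∂z - ∂F_z/∂x = 0,
    (∇ × F)_z = ∂F_y/∂x - ∂F_x/∂y = 30y^2 + 30.

On z = 3, (curl F)_z = 30y^2 + 30.

Convert to polar (x = r cos θ, y = r sin θ, dA = r dr dθ); the integrand becomes 30r^2sin(θ)^2 + 30, so

    ∬_D (curl F)_z dA = ∫_0^{2π} ∫_0^{4} (30r^2sin(θ)^2 + 30) · r dr dθ.

Inner (r from 0 to 4): 1920sin(θ)^2 + 240.
Outer (θ from 0 to 2π): 2400π.

Therefore ∮_C F · dr = 2400π.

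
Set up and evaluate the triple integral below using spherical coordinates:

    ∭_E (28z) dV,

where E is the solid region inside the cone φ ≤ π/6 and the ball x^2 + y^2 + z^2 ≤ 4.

In spherical coordinates, x = ρ sin(φ) cos(θ), y = ρ sin(φ) sin(θ), z = ρ cos(φ), and dV = ρ^2 sin(φ) dρ dφ dθ.

The integrand becomes 28ρ cos(φ), so

    ∭_E (28z) dV = ∫_{0}^{2π} ∫_{0}^{π/6} ∫_{0}^{2} (28ρ cos(φ)) · ρ^2 sin(φ) dρ dφ dθ.

Inner (ρ): 56sin(2φ).
Middle (φ): 14.
Outer (θ): 28π.

Therefore the triple integral equals 28π.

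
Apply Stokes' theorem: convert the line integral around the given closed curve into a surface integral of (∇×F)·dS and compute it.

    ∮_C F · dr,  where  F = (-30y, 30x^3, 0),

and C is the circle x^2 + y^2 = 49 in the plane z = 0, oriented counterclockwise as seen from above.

Let S be the flat disk x^2 + y^2 ≤ 49 in the plane z = 0, with upward unit normal n̂ = ẑ. By Stokes' theorem,

    ∮_C F · dr = ∬_S (∇ × F) · n̂ dS = ∬_D (curl F)_z dA,

where D is the disk x^2 + y^2 ≤ 49.

Compute the curl of F = (-30y, 30x^3, 0):
    (∇ × F)_x = ∂F_z/∂y - ∂F_y/∂z = 0,
    (∇ × F)_y = ∂F_x/∂z - ∂F_z/∂x = 0,
    (∇ × F)_z = ∂F_y/∂x - ∂F_x/∂y = 90x^2 + 30.

On z = 0, (curl F)_z = 90x^2 + 30.

Convert to polar (x = r cos θ, y = r sin θ, dA = r dr dθ); the integrand becomes 90r^2cos(θ)^2 + 30, so

    ∬_D (curl F)_z dA = ∫_0^{2π} ∫_0^{7} (90r^2cos(θ)^2 + 30) · r dr dθ.

Inner (r from 0 to 7): 108045cos(θ)^2/2 + 735.
Outer (θ from 0 to 2π): 110985π/2.

Therefore ∮_C F · dr = 110985π/2.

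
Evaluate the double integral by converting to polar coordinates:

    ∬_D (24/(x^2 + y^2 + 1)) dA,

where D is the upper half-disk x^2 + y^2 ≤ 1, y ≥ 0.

The region D is 0 ≤ r ≤ 1, 0 ≤ θ ≤ π in polar coordinates, where x = r cos(θ), y = r sin(θ), and dA = r dr dθ.

Under the substitution, the integrand becomes 24/(r^2 + 1), so

    ∬_D (24/(x^2 + y^2 + 1)) dA = ∫_{0}^{π} ∫_{0}^{1} (24/(r^2 + 1)) · r dr dθ.

Inner integral (in r): ∫_{0}^{1} (24/(r^2 + 1)) · r dr = log(4096).

Outer integral (in θ): ∫_{0}^{π} (log(4096)) dθ = log(4096^π).

Therefore ∬_D (24/(x^2 + y^2 + 1)) dA = log(4096^π).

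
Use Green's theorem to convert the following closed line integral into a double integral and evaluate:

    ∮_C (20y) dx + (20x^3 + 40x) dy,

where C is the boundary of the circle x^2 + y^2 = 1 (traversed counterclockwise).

Green's theorem converts the closed line integral into a double integral over the enclosed region D:

    ∮_C P dx + Q dy = ∬_D (∂Q/∂x - ∂P/∂y) dA.

Here P = 20y, Q = 20x^3 + 40x, so

    ∂Q/∂x = 60x^2 + 40,    ∂P/∂y = 20,
    ∂Q/∂x - ∂P/∂y = 60x^2 + 20.

D is the region x^2 + y^2 ≤ 1. Evaluating the double integral:

In polar coordinates (x = r cos θ, y = r sin θ, dA = r dr dθ) the integrand becomes 60r^2cos(θ)^2 + 20, so

    ∬_D (60x^2 + 20) dA = ∫_0^{2π} ∫_0^{1} (60r^2cos(θ)^2 + 20) · r dr dθ.

Inner (r from 0 to 1): 15cos(θ)^2 + 10.
Outer (θ from 0 to 2π): 35π.

Therefore ∮_C P dx + Q dy = 35π.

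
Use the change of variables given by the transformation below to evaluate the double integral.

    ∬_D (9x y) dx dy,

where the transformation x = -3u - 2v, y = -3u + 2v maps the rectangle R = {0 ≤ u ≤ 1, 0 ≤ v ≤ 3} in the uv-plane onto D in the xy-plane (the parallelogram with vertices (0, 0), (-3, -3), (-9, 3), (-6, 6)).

Compute the Jacobian determinant of (x, y) with respect to (u, v):

    ∂(x,y)/∂(u,v) = | -3  -2 | = (-3)(2) - (-2)(-3) = -12.
                   | -3  2 |

Its absolute value is |J| = 12 (the area scaling factor).

Substituting x = -3u - 2v, y = -3u + 2v into the integrand,

    9x y → 81u^2 - 36v^2,

so the integral becomes

    ∬_R (81u^2 - 36v^2) · |J| du dv = ∫_0^1 ∫_0^3 (972u^2 - 432v^2) dv du.

Inner (v): 2916u^2 - 3888.
Outer (u): -2916.

Therefore ∬_D (9x y) dx dy = -2916.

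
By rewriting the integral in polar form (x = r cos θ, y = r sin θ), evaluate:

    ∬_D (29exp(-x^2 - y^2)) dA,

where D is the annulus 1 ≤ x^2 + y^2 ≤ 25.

The region D is 1 ≤ r ≤ 5, 0 ≤ θ ≤ 2π in polar coordinates, where x = r cos(θ), y = r sin(θ), and dA = r dr dθ.

Under the substitution, the integrand becomes 29exp(-r^2), so

    ∬_D (29exp(-x^2 - y^2)) dA = ∫_{0}^{2π} ∫_{1}^{5} (29exp(-r^2)) · r dr dθ.

Inner integral (in r): ∫_{1}^{5} (29exp(-r^2)) · r dr = -(29 - 29exp(24))exp(-25)/2.

Outer integral (in θ): ∫_{0}^{2π} (-(29 - 29exp(24))exp(-25)/2) dθ = -29π (1 - exp(24))exp(-25).

Therefore ∬_D (29exp(-x^2 - y^2)) dA = -29π (1 - exp(24))exp(-25).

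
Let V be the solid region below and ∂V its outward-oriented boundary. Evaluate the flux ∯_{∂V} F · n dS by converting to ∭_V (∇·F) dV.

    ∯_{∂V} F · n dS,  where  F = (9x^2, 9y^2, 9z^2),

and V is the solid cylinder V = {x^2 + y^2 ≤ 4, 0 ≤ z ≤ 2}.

By the divergence theorem,

    ∯_{∂V} F · n dS = ∭_V (∇ · F) dV.

Compute the divergence:
    ∇ · F = ∂F_x/∂x + ∂F_y/∂y + ∂F_z/∂z = 18x + 18y + 18z.

In cylindrical coordinates, x = r cos(θ), y = r sin(θ), z = z, dV = r dr dθ dz, with 0 ≤ r ≤ 2, 0 ≤ θ ≤ 2π, 0 ≤ z ≤ 2.

The integrand, after substitution and multiplying by the volume element, becomes (18sqrt(2)r sin(θ + π/4) + 18z) · r, so

    ∭_V (∇·F) dV = ∫_0^{2π} ∫_0^{2} ∫_0^{2} (18sqrt(2)r sin(θ + π/4) + 18z) · r dz dr dθ.

Inner (z from 0 to 2): 36r (sqrt(2)r sin(θ + π/4) + 1).
Middle (r from 0 to 2): 96sqrt(2)sin(θ + π/4) + 72.
Outer (θ from 0 to 2π): 144π.

Therefore ∯_{∂V} F · n dS = 144π.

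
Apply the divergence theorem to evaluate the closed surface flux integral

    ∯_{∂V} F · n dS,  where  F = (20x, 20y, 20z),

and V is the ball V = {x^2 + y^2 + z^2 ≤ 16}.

By the divergence theorem,

    ∯_{∂V} F · n dS = ∭_V (∇ · F) dV.

Compute the divergence:
    ∇ · F = ∂F_x/∂x + ∂F_y/∂y + ∂F_z/∂z = 20 + 20 + 20 = 60.

In spherical coordinates, x = ρ sin(φ) cos(θ), y = ρ sin(φ) sin(θ), z = ρ cos(φ), dV = ρ^2 sin(φ) dρ dφ dθ, with 0 ≤ ρ ≤ 4, 0 ≤ φ ≤ π, 0 ≤ θ ≤ 2π.

The integrand, after substitution and multiplying by the volume element, becomes (60) · ρ^2 sin(φ), so

    ∭_V (∇·F) dV = ∫_0^{2π} ∫_0^{π} ∫_0^{4} (60) · ρ^2 sin(φ) dρ dφ dθ.

Inner (ρ from 0 to 4): 1280sin(φ).
Middle (φ from 0 to π): 2560.
Outer (θ from 0 to 2π): 5120π.

Therefore ∯_{∂V} F · n dS = 5120π.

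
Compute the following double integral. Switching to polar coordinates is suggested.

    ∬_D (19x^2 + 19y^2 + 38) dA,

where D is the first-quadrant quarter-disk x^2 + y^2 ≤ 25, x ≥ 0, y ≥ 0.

The region D is 0 ≤ r ≤ 5, 0 ≤ θ ≤ π/2 in polar coordinates, where x = r cos(θ), y = r sin(θ), and dA = r dr dθ.

Under the substitution, the integrand becomes 19r^2 + 38, so

    ∬_D (19x^2 + 19y^2 + 38) dA = ∫_{0}^{π/2} ∫_{0}^{5} (19r^2 + 38) · r dr dθ.

Inner integral (in r): ∫_{0}^{5} (19r^2 + 38) · r dr = 13775/4.

Outer integral (in θ): ∫_{0}^{π/2} (13775/4) dθ = 13775π/8.

Therefore ∬_D (19x^2 + 19y^2 + 38) dA = 13775π/8.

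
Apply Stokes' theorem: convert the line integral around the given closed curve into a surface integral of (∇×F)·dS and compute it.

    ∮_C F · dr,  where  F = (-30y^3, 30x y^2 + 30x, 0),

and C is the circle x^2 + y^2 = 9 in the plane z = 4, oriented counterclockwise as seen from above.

Let S be the flat disk x^2 + y^2 ≤ 9 in the plane z = 4, with upward unit normal n̂ = ẑ. By Stokes' theorem,

    ∮_C F · dr = ∬_S (∇ × F) · n̂ dS = ∬_D (curl F)_z dA,

where D is the disk x^2 + y^2 ≤ 9.

Compute the curl of F = (-30y^3, 30x y^2 + 30x, 0):
    (∇ × F)_x = ∂F_z/∂y - ∂F_y/∂z = 0,
    (∇ × F)_y = ∂F_x/∂z - ∂F_z/∂x = 0,
    (∇ × F)_z = ∂F_y/∂x - ∂F_x/∂y = 120y^2 + 30.

On z = 4, (curl F)_z = 120y^2 + 30.

Convert to polar (x = r cos θ, y = r sin θ, dA = r dr dθ); the integrand becomes 120r^2sin(θ)^2 + 30, so

    ∬_D (curl F)_z dA = ∫_0^{2π} ∫_0^{3} (120r^2sin(θ)^2 + 30) · r dr dθ.

Inner (r from 0 to 3): 2430sin(θ)^2 + 135.
Outer (θ from 0 to 2π): 2700π.

Therefore ∮_C F · dr = 2700π.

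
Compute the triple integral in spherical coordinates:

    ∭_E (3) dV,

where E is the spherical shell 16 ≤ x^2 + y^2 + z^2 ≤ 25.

In spherical coordinates, x = ρ sin(φ) cos(θ), y = ρ sin(φ) sin(θ), z = ρ cos(φ), and dV = ρ^2 sin(φ) dρ dφ dθ.

The integrand becomes 3, so

    ∭_E (3) dV = ∫_{0}^{2π} ∫_{0}^{π} ∫_{4}^{5} (3) · ρ^2 sin(φ) dρ dφ dθ.

Inner (ρ): 61sin(φ).
Middle (φ): 122.
Outer (θ): 244π.

Therefore the triple integral equals 244π.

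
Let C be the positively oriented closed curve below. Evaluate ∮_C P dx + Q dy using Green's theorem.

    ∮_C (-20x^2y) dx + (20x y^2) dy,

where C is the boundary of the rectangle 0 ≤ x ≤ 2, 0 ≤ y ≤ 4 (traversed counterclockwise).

Green's theorem converts the closed line integral into a double integral over the enclosed region D:

    ∮_C P dx + Q dy = ∬_D (∂Q/∂x - ∂P/∂y) dA.

Here P = -20x^2y, Q = 20x y^2, so

    ∂Q/∂x = 20y^2,    ∂P/∂y = -20x^2,
    ∂Q/∂x - ∂P/∂y = 20x^2 + 20y^2.

D is the region 0 ≤ x ≤ 2, 0 ≤ y ≤ 4. Evaluating the double integral:

    ∬_D (20x^2 + 20y^2) dA = ∫_0^{2} ∫_0^{4} (20x^2 + 20y^2) dy dx.

Inner (y from 0 to 4): 80x^2 + 1280/3.
Outer (x from 0 to 2): 3200/3.

Therefore ∮_C P dx + Q dy = 3200/3.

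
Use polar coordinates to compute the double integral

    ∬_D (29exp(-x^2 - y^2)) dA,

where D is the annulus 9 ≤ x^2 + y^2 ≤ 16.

The region D is 3 ≤ r ≤ 4, 0 ≤ θ ≤ 2π in polar coordinates, where x = r cos(θ), y = r sin(θ), and dA = r dr dθ.

Under the substitution, the integrand becomes 29exp(-r^2), so

    ∬_D (29exp(-x^2 - y^2)) dA = ∫_{0}^{2π} ∫_{3}^{4} (29exp(-r^2)) · r dr dθ.

Inner integral (in r): ∫_{3}^{4} (29exp(-r^2)) · r dr = -(29 - 29exp(7))exp(-16)/2.

Outer integral (in θ): ∫_{0}^{2π} (-(29 - 29exp(7))exp(-16)/2) dθ = -29π (1 - exp(7))exp(-16).

Therefore ∬_D (29exp(-x^2 - y^2)) dA = -29π (1 - exp(7))exp(-16).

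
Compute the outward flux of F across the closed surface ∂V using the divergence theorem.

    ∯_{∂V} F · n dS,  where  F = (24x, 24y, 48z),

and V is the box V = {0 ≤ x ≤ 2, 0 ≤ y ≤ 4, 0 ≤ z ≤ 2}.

By the divergence theorem,

    ∯_{∂V} F · n dS = ∭_V (∇ · F) dV.

Compute the divergence:
    ∇ · F = ∂F_x/∂x + ∂F_y/∂y + ∂F_z/∂z = 24 + 24 + 48 = 96.

V is a rectangular box, so dV = dx dy dz with 0 ≤ x ≤ 2, 0 ≤ y ≤ 4, 0 ≤ z ≤ 2.

Integrate (96) over V as an iterated integral:

    ∭_V (∇·F) dV = ∫_0^{2} ∫_0^{4} ∫_0^{2} (96) dz dy dx.

Inner (z from 0 to 2): 192.
Middle (y from 0 to 4): 768.
Outer (x from 0 to 2): 1536.

Therefore ∯_{∂V} F · n dS = 1536.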